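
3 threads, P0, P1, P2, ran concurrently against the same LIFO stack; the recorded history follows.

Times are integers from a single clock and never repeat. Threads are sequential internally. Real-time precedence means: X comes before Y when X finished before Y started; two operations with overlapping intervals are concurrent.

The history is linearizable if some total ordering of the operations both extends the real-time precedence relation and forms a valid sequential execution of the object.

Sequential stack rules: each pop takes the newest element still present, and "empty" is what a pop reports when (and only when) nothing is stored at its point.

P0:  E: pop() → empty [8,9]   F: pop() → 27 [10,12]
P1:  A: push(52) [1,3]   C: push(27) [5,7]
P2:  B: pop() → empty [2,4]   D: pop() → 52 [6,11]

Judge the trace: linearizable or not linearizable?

cut after 8 events: linearizable; cut after 9 events (E responds, time 9): not linearizable
real-time-consistent orders of the 4 completed operations: 2 — all fail the LIFO stack replay
no escape via the 1 pending operation (D): every completion choice fails
take A, B, C, E (pending dropped): step 2 already fails, because B pop() → empty cannot occur there
take B, A, C, E (pending dropped): step 4 already fails, because E pop() → empty cannot occur there

not linearizable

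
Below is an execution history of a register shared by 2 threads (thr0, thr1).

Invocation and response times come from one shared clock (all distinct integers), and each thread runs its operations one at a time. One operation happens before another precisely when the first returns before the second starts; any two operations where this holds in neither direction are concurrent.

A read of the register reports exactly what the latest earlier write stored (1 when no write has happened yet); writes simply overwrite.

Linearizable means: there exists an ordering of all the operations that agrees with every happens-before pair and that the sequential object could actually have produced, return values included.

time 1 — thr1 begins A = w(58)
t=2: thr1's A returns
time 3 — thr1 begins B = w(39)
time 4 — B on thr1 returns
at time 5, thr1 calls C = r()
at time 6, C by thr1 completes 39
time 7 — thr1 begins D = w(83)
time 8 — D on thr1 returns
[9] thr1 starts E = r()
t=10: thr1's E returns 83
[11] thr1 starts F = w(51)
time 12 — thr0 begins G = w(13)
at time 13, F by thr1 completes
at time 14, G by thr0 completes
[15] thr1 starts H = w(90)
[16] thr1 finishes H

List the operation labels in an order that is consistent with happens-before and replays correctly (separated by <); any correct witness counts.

A < B < C < D < E < F < G < H

after step 1 (A w(58)): value 58
after step 2 (B w(39)): value 39
after step 3 (C r() → 39): value 39
after step 4 (D w(83)): value 83
after step 5 (E r() → 83): value 83
after step 6 (F w(51)): value 51
after step 7 (G w(13)): value 13
after step 8 (H w(90)): value 90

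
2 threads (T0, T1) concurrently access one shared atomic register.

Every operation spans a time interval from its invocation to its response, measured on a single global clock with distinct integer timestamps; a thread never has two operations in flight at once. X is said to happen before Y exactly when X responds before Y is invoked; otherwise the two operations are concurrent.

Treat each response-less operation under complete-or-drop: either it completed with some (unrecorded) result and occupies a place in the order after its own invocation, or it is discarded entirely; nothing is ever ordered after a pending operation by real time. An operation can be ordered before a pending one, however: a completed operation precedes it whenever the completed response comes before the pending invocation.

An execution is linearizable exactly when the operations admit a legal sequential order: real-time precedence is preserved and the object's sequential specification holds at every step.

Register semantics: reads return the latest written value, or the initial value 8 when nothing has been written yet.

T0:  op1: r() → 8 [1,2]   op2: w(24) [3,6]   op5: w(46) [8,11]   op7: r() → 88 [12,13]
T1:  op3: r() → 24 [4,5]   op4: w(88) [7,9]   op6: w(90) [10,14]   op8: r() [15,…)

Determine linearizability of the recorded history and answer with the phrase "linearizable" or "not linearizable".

witness order: op1, op2, op3, op5, op4, op7, op6
1. op1 r() → 8, leaving value 8
2. op2 w(24), leaving value 24
3. op3 r() → 24, leaving value 24
4. op5 w(46), leaving value 46
5. op4 w(88), leaving value 88
6. op7 r() → 88, leaving value 88
7. op6 w(90), leaving value 90

linearizable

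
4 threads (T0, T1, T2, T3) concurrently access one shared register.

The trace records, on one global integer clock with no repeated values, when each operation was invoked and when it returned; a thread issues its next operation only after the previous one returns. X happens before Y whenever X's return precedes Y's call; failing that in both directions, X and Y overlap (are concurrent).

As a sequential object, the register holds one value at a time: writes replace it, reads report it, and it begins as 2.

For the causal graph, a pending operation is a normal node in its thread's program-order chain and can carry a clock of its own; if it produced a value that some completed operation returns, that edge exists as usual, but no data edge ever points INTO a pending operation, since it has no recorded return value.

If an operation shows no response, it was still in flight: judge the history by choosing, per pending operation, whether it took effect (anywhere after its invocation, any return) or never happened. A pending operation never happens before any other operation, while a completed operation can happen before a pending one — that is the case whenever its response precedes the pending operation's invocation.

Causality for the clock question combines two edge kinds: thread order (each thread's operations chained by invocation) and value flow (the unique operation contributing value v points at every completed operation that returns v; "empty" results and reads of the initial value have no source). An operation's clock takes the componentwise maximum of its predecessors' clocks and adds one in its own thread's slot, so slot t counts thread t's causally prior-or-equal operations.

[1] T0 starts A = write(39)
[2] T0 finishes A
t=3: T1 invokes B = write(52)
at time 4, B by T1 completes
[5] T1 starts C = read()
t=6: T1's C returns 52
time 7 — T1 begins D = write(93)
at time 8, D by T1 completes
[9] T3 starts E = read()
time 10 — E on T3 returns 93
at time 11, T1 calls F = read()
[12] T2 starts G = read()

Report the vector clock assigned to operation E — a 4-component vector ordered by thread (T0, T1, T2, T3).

(0, 3, 0, 1)

G, invoked 12, has no incoming edges; only T2's bump applies → (0, 0, 1, 0)
B, invoked 3, has no incoming edges; only T1's bump applies → (0, 1, 0, 0)
A, invoked 1, has no incoming edges; only T0's bump applies → (1, 0, 0, 0)
VC(C, invoked at 5): max of VC(B)=(0, 1, 0, 0), then +1 on thread T1 → (0, 2, 0, 0)
VC(D, invoked at 7): max of VC(C)=(0, 2, 0, 0), then +1 on thread T1 → (0, 3, 0, 0)
VC(E, invoked at 9): max of VC(D)=(0, 3, 0, 0), then +1 on thread T3 → (0, 3, 0, 1)
VC(F, invoked at 11): max of VC(D)=(0, 3, 0, 0), then +1 on thread T1 → (0, 4, 0, 0)
target: VC(E) = (0, 3, 0, 1)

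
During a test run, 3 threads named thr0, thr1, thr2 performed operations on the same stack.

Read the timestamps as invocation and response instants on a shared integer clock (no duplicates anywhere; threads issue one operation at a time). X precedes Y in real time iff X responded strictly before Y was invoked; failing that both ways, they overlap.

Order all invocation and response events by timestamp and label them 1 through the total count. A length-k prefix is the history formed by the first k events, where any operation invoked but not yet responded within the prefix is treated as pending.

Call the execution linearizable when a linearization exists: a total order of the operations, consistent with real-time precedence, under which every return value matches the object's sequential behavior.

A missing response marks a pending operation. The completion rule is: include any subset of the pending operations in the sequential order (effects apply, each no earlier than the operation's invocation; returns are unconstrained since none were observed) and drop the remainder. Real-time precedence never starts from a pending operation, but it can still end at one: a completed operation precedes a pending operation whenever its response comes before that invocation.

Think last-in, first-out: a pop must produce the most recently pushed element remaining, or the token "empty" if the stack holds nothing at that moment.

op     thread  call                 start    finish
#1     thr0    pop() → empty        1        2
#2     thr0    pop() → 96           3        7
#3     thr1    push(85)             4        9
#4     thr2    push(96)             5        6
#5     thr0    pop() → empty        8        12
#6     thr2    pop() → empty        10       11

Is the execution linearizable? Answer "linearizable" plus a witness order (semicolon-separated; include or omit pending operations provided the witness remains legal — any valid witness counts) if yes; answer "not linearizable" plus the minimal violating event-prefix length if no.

the violation lands at event 12, #5's response at time 12: events 1..11 linearize, events 1..12 do not
all 14 real-time-respecting orders fail — 6 completed stack operations, no legal replay
e.g. #1, #2, #3, #4, #5, #6: illegal at step 2, since #2 pop() → 96 cannot apply there
e.g. #1, #2, #3, #4, #6, #5: illegal at step 2, since #2 pop() → 96 cannot apply there

not linearizable — minimal violating prefix: 12 events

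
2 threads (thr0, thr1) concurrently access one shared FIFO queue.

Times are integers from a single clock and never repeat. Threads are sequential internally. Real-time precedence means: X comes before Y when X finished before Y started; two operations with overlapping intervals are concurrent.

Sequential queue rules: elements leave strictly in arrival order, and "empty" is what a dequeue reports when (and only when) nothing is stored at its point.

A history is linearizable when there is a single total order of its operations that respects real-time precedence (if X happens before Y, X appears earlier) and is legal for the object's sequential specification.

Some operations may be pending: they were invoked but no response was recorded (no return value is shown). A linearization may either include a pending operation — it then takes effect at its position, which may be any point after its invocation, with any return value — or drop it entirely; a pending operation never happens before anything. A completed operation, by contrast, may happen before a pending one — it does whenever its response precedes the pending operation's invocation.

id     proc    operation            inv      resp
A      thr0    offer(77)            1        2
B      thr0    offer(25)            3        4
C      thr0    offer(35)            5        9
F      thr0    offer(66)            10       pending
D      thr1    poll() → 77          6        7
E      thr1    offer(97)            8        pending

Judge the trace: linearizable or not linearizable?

linearizable

a witness: A, B, C, D
after step 1 (A offer(77)): queue <77>
after step 2 (B offer(25)): queue <77,25>
after step 3 (C offer(35)): queue <77,25,35>
after step 4 (D poll() → 77): queue <25,35>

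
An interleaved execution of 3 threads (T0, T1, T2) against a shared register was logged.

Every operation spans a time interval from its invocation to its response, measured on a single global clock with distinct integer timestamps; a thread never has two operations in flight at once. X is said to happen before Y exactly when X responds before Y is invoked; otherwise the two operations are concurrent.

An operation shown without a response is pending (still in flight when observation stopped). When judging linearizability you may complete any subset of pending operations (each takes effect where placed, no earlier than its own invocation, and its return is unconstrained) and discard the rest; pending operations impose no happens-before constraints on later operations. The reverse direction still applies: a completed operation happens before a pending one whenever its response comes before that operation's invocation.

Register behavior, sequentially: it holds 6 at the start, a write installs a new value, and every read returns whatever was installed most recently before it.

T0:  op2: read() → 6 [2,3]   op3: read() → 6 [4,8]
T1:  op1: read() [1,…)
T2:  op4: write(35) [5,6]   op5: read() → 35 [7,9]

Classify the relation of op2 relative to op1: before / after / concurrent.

concurrent

op2 spans [2,3], op1 spans [1,…)
the intervals overlap in both directions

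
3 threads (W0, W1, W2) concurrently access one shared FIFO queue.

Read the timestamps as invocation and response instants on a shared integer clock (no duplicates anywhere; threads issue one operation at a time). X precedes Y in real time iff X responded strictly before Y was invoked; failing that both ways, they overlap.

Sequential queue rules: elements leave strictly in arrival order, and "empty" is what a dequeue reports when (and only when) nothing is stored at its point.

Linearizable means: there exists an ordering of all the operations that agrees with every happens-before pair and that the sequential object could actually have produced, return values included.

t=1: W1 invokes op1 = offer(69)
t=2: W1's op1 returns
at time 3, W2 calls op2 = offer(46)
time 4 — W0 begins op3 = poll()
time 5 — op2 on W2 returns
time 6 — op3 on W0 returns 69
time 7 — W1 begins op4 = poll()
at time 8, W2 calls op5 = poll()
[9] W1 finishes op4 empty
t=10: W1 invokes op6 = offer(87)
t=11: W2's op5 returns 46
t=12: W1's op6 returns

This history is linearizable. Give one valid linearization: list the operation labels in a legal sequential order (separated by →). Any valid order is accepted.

op1 → op2 → op3 → op5 → op4 → op6

step 1: op1 offer(69) — queue <69>
step 2: op2 offer(46) — queue <69,46>
step 3: op3 poll() → 69 — queue <46>
step 4: op5 poll() → 46 — queue <>
step 5: op4 poll() → empty — queue <>
step 6: op6 offer(87) — queue <87>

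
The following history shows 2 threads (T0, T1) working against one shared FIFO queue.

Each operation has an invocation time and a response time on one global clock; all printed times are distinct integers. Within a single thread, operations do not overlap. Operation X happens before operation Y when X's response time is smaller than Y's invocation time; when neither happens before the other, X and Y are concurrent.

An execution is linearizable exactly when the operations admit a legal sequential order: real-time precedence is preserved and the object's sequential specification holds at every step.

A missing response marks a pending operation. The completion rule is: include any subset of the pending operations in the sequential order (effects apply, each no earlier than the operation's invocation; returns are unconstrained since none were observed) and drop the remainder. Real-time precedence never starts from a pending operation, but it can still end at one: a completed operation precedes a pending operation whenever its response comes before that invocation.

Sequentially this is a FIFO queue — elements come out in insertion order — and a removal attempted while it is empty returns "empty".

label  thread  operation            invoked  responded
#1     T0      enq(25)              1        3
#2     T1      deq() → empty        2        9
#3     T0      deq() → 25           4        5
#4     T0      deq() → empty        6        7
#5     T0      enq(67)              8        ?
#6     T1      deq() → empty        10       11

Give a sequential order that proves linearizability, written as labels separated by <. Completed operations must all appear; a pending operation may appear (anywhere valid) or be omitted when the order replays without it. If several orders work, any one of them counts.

#1 < #3 < #2 < #4 < #6

1. #1 enq(25), leaving queue <25>
2. #3 deq() → 25, leaving queue <>
3. #2 deq() → empty, leaving queue <>
4. #4 deq() → empty, leaving queue <>
5. #6 deq() → empty, leaving queue <>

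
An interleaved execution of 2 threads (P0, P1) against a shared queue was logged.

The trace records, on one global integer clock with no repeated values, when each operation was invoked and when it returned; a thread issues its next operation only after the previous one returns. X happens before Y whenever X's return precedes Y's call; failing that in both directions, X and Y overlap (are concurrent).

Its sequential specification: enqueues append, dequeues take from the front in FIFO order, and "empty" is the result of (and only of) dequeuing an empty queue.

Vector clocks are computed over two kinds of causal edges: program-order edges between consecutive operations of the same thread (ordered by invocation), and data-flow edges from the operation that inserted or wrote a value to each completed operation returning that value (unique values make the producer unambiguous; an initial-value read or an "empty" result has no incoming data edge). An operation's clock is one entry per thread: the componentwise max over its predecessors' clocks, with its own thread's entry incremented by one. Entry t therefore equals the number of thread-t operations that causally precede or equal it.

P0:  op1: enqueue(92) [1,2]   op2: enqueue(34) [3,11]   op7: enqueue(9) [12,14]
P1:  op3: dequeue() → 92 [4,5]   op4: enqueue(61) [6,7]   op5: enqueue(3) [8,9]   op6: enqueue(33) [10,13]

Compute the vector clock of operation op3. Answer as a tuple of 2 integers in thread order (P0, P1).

op1, invoked 1, has no incoming edges; only P0's bump applies → (1, 0)
merge at op3 (invoked 4): VC(op1)=(1, 0), own-thread bump on P1 → (1, 1)
merge at op2 (invoked 3): VC(op1)=(1, 0), own-thread bump on P0 → (2, 0)
merge at op4 (invoked 6): VC(op3)=(1, 1), own-thread bump on P1 → (1, 2)
merge at op7 (invoked 12): VC(op2)=(2, 0), own-thread bump on P0 → (3, 0)
merge at op5 (invoked 8): VC(op4)=(1, 2), own-thread bump on P1 → (1, 3)
merge at op6 (invoked 10): VC(op5)=(1, 3), own-thread bump on P1 → (1, 4)
target: VC(op3) = (1, 1)

(1, 1)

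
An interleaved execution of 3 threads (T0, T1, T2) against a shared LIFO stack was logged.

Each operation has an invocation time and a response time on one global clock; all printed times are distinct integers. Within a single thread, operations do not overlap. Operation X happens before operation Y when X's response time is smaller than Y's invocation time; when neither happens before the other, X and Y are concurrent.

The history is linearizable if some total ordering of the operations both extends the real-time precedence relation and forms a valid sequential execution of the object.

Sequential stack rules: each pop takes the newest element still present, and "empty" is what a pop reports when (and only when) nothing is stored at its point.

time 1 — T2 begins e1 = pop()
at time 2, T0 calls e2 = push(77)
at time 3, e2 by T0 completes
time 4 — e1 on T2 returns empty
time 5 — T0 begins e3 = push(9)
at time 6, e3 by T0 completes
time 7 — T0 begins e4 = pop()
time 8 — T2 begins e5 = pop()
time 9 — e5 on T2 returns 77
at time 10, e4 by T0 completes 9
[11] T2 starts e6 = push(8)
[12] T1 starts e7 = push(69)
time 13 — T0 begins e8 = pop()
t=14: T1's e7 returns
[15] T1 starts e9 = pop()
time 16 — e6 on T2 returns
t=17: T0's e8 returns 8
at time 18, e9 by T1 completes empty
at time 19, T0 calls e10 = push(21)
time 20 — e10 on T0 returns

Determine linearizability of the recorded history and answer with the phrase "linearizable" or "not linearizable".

not linearizable

cut after 17 events: linearizable; cut after 18 events (e9 responds, time 18): not linearizable
48 orders of the 9 completed LIFO stack ops respect real time; none is legal
for example e1, e2, e3, e4, e5, e6, e7, e8, e9 fails at step 8: e8 pop() → 8 is not legal there
for example e1, e2, e3, e4, e5, e6, e7, e9, e8 fails at step 8: e9 pop() → empty is not legal there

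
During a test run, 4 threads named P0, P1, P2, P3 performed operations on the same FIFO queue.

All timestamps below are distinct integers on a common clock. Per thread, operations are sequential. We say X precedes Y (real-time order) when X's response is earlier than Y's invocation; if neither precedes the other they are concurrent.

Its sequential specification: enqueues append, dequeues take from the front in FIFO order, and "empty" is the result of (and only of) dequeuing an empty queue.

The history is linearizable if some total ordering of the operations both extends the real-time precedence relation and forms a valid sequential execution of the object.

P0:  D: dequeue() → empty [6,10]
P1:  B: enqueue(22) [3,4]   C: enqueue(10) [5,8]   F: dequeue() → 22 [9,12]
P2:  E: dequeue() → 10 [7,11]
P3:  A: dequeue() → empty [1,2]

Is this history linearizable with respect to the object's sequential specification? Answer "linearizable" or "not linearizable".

linearizable

a witness: A, B, C, F, E, D
1. A dequeue() → empty, leaving queue <>
2. B enqueue(22), leaving queue <22>
3. C enqueue(10), leaving queue <22,10>
4. F dequeue() → 22, leaving queue <10>
5. E dequeue() → 10, leaving queue <>
6. D dequeue() → empty, leaving queue <>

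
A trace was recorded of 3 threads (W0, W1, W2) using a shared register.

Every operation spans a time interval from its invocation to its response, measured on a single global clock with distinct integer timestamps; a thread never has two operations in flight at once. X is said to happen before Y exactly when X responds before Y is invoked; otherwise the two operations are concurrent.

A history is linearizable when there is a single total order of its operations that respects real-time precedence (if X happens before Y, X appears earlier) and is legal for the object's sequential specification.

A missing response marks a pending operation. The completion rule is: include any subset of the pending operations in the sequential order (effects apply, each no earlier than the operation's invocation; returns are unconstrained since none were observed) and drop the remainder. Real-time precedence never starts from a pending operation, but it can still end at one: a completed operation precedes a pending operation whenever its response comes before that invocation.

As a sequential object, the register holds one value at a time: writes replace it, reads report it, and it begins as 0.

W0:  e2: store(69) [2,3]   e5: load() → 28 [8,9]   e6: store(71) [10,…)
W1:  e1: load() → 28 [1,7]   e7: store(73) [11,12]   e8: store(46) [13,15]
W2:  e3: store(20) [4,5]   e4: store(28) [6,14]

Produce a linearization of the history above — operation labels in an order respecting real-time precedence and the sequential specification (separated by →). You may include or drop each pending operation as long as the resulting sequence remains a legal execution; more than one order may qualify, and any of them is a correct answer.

e2 → e3 → e4 → e1 → e5 → e6 → e7 → e8

step 1: e2 store(69) — value 69
step 2: e3 store(20) — value 20
step 3: e4 store(28) — value 28
step 4: e1 load() → 28 — value 28
step 5: e5 load() → 28 — value 28
step 6: e6 store(71) (pending, included) — value 71
step 7: e7 store(73) — value 73
step 8: e8 store(46) — value 46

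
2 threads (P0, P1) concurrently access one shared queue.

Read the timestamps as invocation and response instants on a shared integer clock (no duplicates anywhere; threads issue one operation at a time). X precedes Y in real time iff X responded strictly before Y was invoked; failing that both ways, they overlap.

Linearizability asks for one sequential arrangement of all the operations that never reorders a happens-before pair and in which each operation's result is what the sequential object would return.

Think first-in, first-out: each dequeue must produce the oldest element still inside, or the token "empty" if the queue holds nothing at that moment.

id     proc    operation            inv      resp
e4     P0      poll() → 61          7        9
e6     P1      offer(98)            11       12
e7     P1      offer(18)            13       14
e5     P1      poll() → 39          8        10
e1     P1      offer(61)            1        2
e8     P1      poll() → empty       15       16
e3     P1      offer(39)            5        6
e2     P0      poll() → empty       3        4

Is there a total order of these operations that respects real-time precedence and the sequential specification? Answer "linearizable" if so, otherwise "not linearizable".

not linearizable

cut after 3 events: linearizable; cut after 4 events (e2 responds, time 4): not linearizable
exactly one order of the 2 completed ops respects real time; the queue replay fails
one such order, e1, e2, breaks at step 2 where e2 poll() → empty is illegal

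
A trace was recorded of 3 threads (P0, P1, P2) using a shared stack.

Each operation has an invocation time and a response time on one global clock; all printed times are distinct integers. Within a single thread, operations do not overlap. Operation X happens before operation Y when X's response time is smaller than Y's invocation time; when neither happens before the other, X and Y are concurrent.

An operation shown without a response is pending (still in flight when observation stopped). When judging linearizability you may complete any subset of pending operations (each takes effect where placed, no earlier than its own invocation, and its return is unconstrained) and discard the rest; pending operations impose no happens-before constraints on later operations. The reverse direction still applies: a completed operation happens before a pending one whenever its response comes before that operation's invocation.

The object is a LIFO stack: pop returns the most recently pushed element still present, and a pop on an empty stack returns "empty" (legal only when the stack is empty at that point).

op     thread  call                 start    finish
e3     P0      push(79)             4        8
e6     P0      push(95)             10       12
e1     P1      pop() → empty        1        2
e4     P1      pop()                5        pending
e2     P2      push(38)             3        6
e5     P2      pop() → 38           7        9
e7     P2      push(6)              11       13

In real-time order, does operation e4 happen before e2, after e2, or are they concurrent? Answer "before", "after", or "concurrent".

e4 spans [5,…), e2 spans [3,6]
the intervals overlap in both directions

concurrent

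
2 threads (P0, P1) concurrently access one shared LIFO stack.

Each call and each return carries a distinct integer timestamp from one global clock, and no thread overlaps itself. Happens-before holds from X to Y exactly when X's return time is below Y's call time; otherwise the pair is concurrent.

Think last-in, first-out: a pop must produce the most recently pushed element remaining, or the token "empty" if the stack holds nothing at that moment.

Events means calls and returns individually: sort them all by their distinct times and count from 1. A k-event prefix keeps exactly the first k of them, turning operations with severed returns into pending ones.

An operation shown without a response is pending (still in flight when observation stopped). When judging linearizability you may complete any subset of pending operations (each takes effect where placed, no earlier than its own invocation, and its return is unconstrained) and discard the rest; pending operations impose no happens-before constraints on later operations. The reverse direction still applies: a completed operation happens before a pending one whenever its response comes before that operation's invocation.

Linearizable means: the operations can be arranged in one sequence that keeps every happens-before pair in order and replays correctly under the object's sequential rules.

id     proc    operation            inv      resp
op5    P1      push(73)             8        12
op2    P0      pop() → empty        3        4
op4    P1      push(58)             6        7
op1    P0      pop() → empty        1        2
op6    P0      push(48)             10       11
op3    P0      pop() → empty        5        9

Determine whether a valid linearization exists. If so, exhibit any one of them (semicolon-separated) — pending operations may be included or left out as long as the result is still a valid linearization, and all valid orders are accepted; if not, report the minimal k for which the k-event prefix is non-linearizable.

1. op1 pop() → empty, leaving stack <>
2. op2 pop() → empty, leaving stack <>
3. op3 pop() → empty, leaving stack <>
4. op4 push(58), leaving stack <58>
5. op5 push(73), leaving stack <58,73>
6. op6 push(48), leaving stack <58,73,48>

linearizable — witness: op1; op2; op3; op4; op5; op6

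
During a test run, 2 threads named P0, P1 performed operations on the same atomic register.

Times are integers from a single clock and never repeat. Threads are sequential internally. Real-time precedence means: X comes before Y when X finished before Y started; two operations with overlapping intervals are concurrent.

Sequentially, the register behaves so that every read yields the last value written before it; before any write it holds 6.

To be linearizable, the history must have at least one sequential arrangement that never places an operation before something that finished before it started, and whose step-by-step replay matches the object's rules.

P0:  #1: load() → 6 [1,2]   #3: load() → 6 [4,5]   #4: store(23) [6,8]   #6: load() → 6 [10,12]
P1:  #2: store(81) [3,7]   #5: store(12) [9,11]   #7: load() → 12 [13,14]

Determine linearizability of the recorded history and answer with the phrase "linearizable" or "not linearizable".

prefix check: 1..11 passes, 1..12 fails once #6's time-12 response joins
every one of the 6 real-time-consistent orders over 6 completed atomic register ops fails the sequential spec
for example #1, #2, #3, #4, #5, #6 fails at step 3: #3 load() → 6 is not legal there
for example #1, #2, #3, #4, #6, #5 fails at step 3: #3 load() → 6 is not legal there

not linearizable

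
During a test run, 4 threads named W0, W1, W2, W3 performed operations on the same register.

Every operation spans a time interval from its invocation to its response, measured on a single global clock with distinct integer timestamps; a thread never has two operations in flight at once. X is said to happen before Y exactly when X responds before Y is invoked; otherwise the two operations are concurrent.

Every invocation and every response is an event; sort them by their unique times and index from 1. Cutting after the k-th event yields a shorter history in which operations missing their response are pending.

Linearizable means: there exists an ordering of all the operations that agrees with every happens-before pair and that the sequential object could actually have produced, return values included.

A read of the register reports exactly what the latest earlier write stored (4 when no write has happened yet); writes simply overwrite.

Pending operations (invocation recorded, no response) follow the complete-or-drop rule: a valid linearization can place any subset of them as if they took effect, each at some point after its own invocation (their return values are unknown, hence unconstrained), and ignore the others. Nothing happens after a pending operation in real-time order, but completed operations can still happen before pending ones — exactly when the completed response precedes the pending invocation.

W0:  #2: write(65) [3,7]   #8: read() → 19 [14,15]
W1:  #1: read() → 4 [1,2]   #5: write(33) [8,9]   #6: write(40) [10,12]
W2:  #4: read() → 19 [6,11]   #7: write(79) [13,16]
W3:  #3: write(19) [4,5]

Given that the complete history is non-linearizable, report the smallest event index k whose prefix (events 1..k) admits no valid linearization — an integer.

events 1..14 are linearizable; a witness order is #1, #2, #3, #4, #5, #6:
after step 1 (#1 read() → 4): value 4
after step 2 (#2 write(65)): value 65
after step 3 (#3 write(19)): value 19
after step 4 (#4 read() → 19): value 19
after step 5 (#5 write(33)): value 33
after step 6 (#6 write(40)): value 40
at event 15 (#8's time-15 response) nothing linearizes any more
include/drop combinations of the 1 pending operation (#7) were all tried; none helps
sample order #1, #2, #3, #4, #5, #6, #8 (pending dropped) stalls at step 7 — #8 read() → 19 has no legal effect
sample order #1, #2, #3, #5, #4, #6, #8 (pending dropped) stalls at step 5 — #4 read() → 19 has no legal effect

15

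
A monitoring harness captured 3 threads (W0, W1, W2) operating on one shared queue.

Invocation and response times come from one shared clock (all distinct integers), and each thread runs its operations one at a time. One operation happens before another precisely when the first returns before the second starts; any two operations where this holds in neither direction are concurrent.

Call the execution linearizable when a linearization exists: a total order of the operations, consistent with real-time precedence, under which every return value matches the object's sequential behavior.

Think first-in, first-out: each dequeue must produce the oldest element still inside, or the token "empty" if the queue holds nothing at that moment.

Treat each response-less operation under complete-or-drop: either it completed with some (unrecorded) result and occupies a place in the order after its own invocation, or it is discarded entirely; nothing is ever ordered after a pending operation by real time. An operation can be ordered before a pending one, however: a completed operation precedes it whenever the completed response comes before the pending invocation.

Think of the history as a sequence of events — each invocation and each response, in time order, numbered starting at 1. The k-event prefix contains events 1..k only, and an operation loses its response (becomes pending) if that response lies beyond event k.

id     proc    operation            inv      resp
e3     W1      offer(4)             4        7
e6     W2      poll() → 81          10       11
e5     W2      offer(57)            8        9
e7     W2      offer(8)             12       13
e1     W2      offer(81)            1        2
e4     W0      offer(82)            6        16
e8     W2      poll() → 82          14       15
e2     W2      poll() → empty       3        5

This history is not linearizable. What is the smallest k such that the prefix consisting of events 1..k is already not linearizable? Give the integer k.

5

one valid order for events 1..4 is e1:
step 1: e1 offer(81) — queue <81>
include event 5 — e2 responding at 5 — and every candidate order breaks
completion choices over the 1 pending operation (e3) were checked; none helps
for example e1, e2 (pending dropped) fails at step 2: e2 poll() → empty is not legal there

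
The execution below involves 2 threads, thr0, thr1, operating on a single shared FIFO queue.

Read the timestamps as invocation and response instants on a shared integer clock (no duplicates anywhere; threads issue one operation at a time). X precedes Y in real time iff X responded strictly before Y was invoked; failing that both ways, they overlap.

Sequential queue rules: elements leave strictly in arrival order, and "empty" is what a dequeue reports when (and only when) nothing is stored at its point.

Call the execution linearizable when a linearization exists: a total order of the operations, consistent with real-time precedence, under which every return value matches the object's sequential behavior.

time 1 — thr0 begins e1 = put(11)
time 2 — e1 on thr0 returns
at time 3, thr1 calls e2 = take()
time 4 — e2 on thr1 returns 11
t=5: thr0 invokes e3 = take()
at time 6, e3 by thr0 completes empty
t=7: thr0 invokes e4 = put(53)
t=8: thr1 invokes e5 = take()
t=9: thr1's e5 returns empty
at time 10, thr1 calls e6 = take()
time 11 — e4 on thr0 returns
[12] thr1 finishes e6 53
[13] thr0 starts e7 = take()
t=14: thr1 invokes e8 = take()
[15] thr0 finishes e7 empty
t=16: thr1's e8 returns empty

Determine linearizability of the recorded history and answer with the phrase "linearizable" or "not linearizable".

linearizable

witness order: e1, e2, e3, e5, e4, e6, e7, e8
1. e1 put(11), leaving queue <11>
2. e2 take() → 11, leaving queue <>
3. e3 take() → empty, leaving queue <>
4. e5 take() → empty, leaving queue <>
5. e4 put(53), leaving queue <53>
6. e6 take() → 53, leaving queue <>
7. e7 take() → empty, leaving queue <>
8. e8 take() → empty, leaving queue <>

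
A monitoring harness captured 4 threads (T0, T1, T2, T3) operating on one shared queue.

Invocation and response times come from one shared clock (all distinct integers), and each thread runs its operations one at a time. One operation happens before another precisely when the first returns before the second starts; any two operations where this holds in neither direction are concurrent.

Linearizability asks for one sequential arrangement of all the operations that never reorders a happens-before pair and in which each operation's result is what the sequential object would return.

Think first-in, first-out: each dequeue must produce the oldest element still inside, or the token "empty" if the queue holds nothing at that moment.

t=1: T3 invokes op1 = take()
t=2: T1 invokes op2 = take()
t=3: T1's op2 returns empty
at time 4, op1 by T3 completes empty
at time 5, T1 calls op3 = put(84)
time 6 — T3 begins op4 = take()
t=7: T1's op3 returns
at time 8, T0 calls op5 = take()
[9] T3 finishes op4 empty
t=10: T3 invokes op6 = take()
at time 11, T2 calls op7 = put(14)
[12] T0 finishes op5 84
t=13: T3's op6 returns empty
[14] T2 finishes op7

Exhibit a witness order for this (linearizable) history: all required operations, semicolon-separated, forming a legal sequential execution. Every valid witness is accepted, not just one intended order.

step 1: op1 take() → empty — queue <>
step 2: op2 take() → empty — queue <>
step 3: op3 put(84) — queue <84>
step 4: op5 take() → 84 — queue <>
step 5: op4 take() → empty — queue <>
step 6: op6 take() → empty — queue <>
step 7: op7 put(14) — queue <14>

op1; op2; op3; op5; op4; op6; op7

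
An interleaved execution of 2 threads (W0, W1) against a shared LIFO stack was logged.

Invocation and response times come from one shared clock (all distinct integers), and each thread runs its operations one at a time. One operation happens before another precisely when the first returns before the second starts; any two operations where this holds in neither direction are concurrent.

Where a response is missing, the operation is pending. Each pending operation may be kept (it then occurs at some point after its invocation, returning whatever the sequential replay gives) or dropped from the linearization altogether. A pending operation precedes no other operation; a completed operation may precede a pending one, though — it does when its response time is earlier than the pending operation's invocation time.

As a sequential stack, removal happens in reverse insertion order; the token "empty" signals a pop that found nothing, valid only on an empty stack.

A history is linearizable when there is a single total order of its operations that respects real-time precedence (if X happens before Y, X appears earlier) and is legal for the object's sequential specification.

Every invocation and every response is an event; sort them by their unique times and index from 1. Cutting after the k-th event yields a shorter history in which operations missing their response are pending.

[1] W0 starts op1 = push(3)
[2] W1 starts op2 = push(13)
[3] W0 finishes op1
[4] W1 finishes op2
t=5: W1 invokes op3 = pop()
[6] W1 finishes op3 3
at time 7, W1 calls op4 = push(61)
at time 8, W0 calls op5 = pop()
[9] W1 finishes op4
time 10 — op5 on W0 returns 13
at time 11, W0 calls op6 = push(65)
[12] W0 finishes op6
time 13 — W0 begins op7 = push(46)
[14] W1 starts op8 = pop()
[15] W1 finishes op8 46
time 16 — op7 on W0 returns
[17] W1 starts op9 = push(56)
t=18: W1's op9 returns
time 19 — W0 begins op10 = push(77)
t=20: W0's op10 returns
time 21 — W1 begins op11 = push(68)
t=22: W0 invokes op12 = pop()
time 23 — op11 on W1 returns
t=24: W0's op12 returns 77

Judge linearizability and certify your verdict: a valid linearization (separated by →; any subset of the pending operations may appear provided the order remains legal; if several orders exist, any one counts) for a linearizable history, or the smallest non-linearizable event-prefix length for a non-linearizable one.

linearizable — witness: op2 → op1 → op3 → op5 → op4 → op6 → op7 → op8 → op9 → op10 → op12 → op11

step 1: op2 push(13) — stack <13>
step 2: op1 push(3) — stack <13,3>
step 3: op3 pop() → 3 — stack <13>
step 4: op5 pop() → 13 — stack <>
step 5: op4 push(61) — stack <61>
step 6: op6 push(65) — stack <61,65>
step 7: op7 push(46) — stack <61,65,46>
step 8: op8 pop() → 46 — stack <61,65>
step 9: op9 push(56) — stack <61,65,56>
step 10: op10 push(77) — stack <61,65,56,77>
step 11: op12 pop() → 77 — stack <61,65,56>
step 12: op11 push(68) — stack <61,65,56,68>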